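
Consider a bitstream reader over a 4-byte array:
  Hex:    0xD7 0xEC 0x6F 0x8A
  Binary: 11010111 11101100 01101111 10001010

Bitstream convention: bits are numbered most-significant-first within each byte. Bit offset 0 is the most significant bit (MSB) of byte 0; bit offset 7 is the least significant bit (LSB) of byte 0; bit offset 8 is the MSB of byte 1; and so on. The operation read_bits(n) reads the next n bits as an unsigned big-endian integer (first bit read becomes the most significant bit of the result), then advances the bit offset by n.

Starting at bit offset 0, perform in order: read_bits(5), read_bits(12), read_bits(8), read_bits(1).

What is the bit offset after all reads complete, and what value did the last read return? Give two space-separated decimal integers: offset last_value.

Read 1: bits[0:5] width=5 -> value=26 (bin 11010); offset now 5 = byte 0 bit 5; 27 bits remain
Read 2: bits[5:17] width=12 -> value=4056 (bin 111111011000); offset now 17 = byte 2 bit 1; 15 bits remain
Read 3: bits[17:25] width=8 -> value=223 (bin 11011111); offset now 25 = byte 3 bit 1; 7 bits remain
Read 4: bits[25:26] width=1 -> value=0 (bin 0); offset now 26 = byte 3 bit 2; 6 bits remain

Answer: 26 0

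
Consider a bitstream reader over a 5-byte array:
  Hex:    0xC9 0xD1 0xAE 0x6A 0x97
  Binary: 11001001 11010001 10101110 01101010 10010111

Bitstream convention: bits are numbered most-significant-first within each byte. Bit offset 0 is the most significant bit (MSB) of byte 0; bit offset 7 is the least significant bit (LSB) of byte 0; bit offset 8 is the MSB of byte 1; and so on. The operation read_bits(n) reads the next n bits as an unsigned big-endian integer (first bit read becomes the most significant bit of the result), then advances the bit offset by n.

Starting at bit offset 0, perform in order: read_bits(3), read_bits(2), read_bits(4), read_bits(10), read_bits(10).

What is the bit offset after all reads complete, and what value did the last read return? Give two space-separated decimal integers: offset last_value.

Answer: 29 461

Derivation:
Read 1: bits[0:3] width=3 -> value=6 (bin 110); offset now 3 = byte 0 bit 3; 37 bits remain
Read 2: bits[3:5] width=2 -> value=1 (bin 01); offset now 5 = byte 0 bit 5; 35 bits remain
Read 3: bits[5:9] width=4 -> value=3 (bin 0011); offset now 9 = byte 1 bit 1; 31 bits remain
Read 4: bits[9:19] width=10 -> value=653 (bin 1010001101); offset now 19 = byte 2 bit 3; 21 bits remain
Read 5: bits[19:29] width=10 -> value=461 (bin 0111001101); offset now 29 = byte 3 bit 5; 11 bits remain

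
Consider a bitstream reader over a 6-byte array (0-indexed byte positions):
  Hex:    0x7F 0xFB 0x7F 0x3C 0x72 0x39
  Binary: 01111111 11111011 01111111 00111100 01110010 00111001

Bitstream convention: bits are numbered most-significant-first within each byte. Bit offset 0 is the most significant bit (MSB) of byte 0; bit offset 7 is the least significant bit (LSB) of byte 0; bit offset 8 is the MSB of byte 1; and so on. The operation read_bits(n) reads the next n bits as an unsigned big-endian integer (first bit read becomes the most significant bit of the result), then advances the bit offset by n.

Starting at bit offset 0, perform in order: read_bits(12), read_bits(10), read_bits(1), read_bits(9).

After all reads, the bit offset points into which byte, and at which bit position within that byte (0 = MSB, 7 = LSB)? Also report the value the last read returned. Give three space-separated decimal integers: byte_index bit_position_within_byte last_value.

Answer: 4 0 316

Derivation:
Read 1: bits[0:12] width=12 -> value=2047 (bin 011111111111); offset now 12 = byte 1 bit 4; 36 bits remain
Read 2: bits[12:22] width=10 -> value=735 (bin 1011011111); offset now 22 = byte 2 bit 6; 26 bits remain
Read 3: bits[22:23] width=1 -> value=1 (bin 1); offset now 23 = byte 2 bit 7; 25 bits remain
Read 4: bits[23:32] width=9 -> value=316 (bin 100111100); offset now 32 = byte 4 bit 0; 16 bits remain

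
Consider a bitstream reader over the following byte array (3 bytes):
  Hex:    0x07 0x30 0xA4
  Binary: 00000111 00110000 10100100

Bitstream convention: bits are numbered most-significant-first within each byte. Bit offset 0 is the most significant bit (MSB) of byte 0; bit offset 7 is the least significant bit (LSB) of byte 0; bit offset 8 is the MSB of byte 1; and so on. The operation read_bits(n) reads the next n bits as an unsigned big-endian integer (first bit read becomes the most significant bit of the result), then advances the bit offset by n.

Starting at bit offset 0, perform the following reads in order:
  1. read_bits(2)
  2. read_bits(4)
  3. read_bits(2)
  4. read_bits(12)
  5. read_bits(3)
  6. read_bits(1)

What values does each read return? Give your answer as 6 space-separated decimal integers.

Read 1: bits[0:2] width=2 -> value=0 (bin 00); offset now 2 = byte 0 bit 2; 22 bits remain
Read 2: bits[2:6] width=4 -> value=1 (bin 0001); offset now 6 = byte 0 bit 6; 18 bits remain
Read 3: bits[6:8] width=2 -> value=3 (bin 11); offset now 8 = byte 1 bit 0; 16 bits remain
Read 4: bits[8:20] width=12 -> value=778 (bin 001100001010); offset now 20 = byte 2 bit 4; 4 bits remain
Read 5: bits[20:23] width=3 -> value=2 (bin 010); offset now 23 = byte 2 bit 7; 1 bits remain
Read 6: bits[23:24] width=1 -> value=0 (bin 0); offset now 24 = byte 3 bit 0; 0 bits remain

Answer: 0 1 3 778 2 0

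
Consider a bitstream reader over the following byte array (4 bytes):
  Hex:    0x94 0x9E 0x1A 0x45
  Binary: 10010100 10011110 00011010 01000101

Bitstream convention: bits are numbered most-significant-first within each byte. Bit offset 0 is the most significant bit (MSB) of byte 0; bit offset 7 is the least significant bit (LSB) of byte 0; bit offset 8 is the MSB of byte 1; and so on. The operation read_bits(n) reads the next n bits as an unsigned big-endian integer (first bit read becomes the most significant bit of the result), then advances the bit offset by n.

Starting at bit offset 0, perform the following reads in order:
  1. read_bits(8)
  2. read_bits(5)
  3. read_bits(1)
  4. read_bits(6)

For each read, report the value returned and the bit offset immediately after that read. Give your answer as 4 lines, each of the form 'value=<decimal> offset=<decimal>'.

Read 1: bits[0:8] width=8 -> value=148 (bin 10010100); offset now 8 = byte 1 bit 0; 24 bits remain
Read 2: bits[8:13] width=5 -> value=19 (bin 10011); offset now 13 = byte 1 bit 5; 19 bits remain
Read 3: bits[13:14] width=1 -> value=1 (bin 1); offset now 14 = byte 1 bit 6; 18 bits remain
Read 4: bits[14:20] width=6 -> value=33 (bin 100001); offset now 20 = byte 2 bit 4; 12 bits remain

Answer: value=148 offset=8
value=19 offset=13
value=1 offset=14
value=33 offset=20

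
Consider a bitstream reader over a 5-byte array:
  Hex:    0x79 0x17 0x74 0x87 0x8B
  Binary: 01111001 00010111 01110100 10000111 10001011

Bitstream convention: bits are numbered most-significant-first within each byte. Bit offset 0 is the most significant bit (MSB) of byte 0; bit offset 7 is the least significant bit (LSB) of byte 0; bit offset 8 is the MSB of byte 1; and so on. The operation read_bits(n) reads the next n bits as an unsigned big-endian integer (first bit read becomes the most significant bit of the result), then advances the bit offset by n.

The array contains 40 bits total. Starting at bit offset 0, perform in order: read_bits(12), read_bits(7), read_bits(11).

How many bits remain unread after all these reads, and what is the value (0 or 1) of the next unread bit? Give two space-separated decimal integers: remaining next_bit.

Answer: 10 1

Derivation:
Read 1: bits[0:12] width=12 -> value=1937 (bin 011110010001); offset now 12 = byte 1 bit 4; 28 bits remain
Read 2: bits[12:19] width=7 -> value=59 (bin 0111011); offset now 19 = byte 2 bit 3; 21 bits remain
Read 3: bits[19:30] width=11 -> value=1313 (bin 10100100001); offset now 30 = byte 3 bit 6; 10 bits remain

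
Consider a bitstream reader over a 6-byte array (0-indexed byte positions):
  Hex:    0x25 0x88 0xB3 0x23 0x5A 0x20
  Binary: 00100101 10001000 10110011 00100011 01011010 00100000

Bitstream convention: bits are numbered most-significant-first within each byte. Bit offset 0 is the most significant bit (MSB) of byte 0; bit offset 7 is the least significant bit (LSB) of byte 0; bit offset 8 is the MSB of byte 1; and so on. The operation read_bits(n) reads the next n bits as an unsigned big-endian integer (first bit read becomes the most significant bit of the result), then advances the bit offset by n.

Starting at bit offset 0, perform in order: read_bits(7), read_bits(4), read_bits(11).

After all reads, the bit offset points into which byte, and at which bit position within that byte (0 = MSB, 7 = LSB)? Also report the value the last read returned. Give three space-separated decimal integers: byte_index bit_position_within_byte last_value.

Read 1: bits[0:7] width=7 -> value=18 (bin 0010010); offset now 7 = byte 0 bit 7; 41 bits remain
Read 2: bits[7:11] width=4 -> value=12 (bin 1100); offset now 11 = byte 1 bit 3; 37 bits remain
Read 3: bits[11:22] width=11 -> value=556 (bin 01000101100); offset now 22 = byte 2 bit 6; 26 bits remain

Answer: 2 6 556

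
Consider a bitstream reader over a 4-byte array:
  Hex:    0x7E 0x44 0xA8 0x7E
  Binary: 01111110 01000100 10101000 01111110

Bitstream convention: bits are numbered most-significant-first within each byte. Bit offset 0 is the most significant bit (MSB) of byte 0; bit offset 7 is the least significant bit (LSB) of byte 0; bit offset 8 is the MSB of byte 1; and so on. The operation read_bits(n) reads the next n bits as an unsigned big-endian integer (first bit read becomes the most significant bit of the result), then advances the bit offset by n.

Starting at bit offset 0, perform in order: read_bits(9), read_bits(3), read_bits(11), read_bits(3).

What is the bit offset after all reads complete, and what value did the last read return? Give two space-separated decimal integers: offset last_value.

Read 1: bits[0:9] width=9 -> value=252 (bin 011111100); offset now 9 = byte 1 bit 1; 23 bits remain
Read 2: bits[9:12] width=3 -> value=4 (bin 100); offset now 12 = byte 1 bit 4; 20 bits remain
Read 3: bits[12:23] width=11 -> value=596 (bin 01001010100); offset now 23 = byte 2 bit 7; 9 bits remain
Read 4: bits[23:26] width=3 -> value=1 (bin 001); offset now 26 = byte 3 bit 2; 6 bits remain

Answer: 26 1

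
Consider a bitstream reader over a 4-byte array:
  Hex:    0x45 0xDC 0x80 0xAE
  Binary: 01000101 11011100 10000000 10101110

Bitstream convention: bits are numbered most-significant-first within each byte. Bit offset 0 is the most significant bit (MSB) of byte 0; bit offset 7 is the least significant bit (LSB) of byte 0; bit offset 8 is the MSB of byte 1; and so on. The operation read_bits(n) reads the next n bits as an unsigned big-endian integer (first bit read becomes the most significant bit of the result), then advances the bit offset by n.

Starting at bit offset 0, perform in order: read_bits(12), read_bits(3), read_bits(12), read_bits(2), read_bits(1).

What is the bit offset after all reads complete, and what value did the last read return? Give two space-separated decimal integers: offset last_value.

Read 1: bits[0:12] width=12 -> value=1117 (bin 010001011101); offset now 12 = byte 1 bit 4; 20 bits remain
Read 2: bits[12:15] width=3 -> value=6 (bin 110); offset now 15 = byte 1 bit 7; 17 bits remain
Read 3: bits[15:27] width=12 -> value=1029 (bin 010000000101); offset now 27 = byte 3 bit 3; 5 bits remain
Read 4: bits[27:29] width=2 -> value=1 (bin 01); offset now 29 = byte 3 bit 5; 3 bits remain
Read 5: bits[29:30] width=1 -> value=1 (bin 1); offset now 30 = byte 3 bit 6; 2 bits remain

Answer: 30 1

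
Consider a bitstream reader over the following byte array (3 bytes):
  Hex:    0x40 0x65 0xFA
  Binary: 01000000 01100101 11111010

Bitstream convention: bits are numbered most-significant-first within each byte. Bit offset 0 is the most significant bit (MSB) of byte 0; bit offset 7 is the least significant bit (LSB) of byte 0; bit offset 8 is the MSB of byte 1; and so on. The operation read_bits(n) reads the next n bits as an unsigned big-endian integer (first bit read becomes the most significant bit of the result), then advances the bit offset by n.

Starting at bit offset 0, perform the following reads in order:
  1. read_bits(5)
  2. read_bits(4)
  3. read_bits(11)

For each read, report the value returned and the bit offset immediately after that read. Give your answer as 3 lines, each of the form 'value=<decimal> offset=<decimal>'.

Read 1: bits[0:5] width=5 -> value=8 (bin 01000); offset now 5 = byte 0 bit 5; 19 bits remain
Read 2: bits[5:9] width=4 -> value=0 (bin 0000); offset now 9 = byte 1 bit 1; 15 bits remain
Read 3: bits[9:20] width=11 -> value=1631 (bin 11001011111); offset now 20 = byte 2 bit 4; 4 bits remain

Answer: value=8 offset=5
value=0 offset=9
value=1631 offset=20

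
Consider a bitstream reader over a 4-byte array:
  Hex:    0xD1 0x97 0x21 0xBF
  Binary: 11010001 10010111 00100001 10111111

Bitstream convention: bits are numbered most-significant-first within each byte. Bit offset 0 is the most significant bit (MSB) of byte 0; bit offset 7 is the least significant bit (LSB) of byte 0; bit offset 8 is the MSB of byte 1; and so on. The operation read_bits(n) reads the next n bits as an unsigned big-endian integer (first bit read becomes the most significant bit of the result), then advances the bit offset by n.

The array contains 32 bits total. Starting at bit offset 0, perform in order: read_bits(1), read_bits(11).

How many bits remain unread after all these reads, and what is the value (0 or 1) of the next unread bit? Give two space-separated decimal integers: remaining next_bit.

Answer: 20 0

Derivation:
Read 1: bits[0:1] width=1 -> value=1 (bin 1); offset now 1 = byte 0 bit 1; 31 bits remain
Read 2: bits[1:12] width=11 -> value=1305 (bin 10100011001); offset now 12 = byte 1 bit 4; 20 bits remain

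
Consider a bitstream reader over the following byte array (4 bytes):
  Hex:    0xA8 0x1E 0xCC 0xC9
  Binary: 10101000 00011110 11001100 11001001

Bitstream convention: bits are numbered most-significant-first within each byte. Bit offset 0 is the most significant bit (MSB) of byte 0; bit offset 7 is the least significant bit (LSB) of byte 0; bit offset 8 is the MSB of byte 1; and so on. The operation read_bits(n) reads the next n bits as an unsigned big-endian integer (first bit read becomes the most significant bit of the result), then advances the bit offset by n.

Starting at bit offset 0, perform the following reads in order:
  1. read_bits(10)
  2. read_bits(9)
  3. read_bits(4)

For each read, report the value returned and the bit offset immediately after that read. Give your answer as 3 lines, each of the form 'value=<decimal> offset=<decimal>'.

Read 1: bits[0:10] width=10 -> value=672 (bin 1010100000); offset now 10 = byte 1 bit 2; 22 bits remain
Read 2: bits[10:19] width=9 -> value=246 (bin 011110110); offset now 19 = byte 2 bit 3; 13 bits remain
Read 3: bits[19:23] width=4 -> value=6 (bin 0110); offset now 23 = byte 2 bit 7; 9 bits remain

Answer: value=672 offset=10
value=246 offset=19
value=6 offset=23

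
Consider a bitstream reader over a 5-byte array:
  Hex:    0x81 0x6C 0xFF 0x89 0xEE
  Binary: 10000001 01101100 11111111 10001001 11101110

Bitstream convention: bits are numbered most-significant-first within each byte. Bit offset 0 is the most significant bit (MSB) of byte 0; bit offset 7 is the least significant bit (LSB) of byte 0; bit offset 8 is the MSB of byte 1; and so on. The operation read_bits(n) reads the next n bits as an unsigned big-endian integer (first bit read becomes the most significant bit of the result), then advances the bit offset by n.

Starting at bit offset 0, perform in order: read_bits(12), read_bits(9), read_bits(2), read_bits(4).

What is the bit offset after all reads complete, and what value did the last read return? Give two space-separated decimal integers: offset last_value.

Read 1: bits[0:12] width=12 -> value=2070 (bin 100000010110); offset now 12 = byte 1 bit 4; 28 bits remain
Read 2: bits[12:21] width=9 -> value=415 (bin 110011111); offset now 21 = byte 2 bit 5; 19 bits remain
Read 3: bits[21:23] width=2 -> value=3 (bin 11); offset now 23 = byte 2 bit 7; 17 bits remain
Read 4: bits[23:27] width=4 -> value=12 (bin 1100); offset now 27 = byte 3 bit 3; 13 bits remain

Answer: 27 12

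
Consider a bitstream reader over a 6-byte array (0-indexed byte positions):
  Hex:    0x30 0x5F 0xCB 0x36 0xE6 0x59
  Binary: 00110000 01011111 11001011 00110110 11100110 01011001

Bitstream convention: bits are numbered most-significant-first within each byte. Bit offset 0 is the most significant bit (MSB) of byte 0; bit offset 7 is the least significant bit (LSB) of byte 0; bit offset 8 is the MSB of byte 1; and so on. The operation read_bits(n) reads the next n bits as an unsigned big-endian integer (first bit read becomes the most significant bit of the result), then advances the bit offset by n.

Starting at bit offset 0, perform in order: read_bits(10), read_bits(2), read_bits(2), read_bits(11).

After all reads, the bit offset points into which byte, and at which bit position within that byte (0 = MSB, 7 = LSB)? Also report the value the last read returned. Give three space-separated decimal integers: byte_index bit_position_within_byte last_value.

Answer: 3 1 1942

Derivation:
Read 1: bits[0:10] width=10 -> value=193 (bin 0011000001); offset now 10 = byte 1 bit 2; 38 bits remain
Read 2: bits[10:12] width=2 -> value=1 (bin 01); offset now 12 = byte 1 bit 4; 36 bits remain
Read 3: bits[12:14] width=2 -> value=3 (bin 11); offset now 14 = byte 1 bit 6; 34 bits remain
Read 4: bits[14:25] width=11 -> value=1942 (bin 11110010110); offset now 25 = byte 3 bit 1; 23 bits remain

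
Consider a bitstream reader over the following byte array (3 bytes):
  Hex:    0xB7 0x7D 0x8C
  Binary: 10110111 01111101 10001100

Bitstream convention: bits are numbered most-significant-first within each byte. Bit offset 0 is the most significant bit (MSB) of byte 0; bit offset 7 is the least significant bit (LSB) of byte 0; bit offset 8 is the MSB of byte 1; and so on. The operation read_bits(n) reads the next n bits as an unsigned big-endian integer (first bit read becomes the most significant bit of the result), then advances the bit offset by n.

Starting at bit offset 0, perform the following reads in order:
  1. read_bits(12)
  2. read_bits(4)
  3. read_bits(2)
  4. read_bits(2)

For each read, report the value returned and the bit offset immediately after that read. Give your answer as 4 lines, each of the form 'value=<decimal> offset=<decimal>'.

Read 1: bits[0:12] width=12 -> value=2935 (bin 101101110111); offset now 12 = byte 1 bit 4; 12 bits remain
Read 2: bits[12:16] width=4 -> value=13 (bin 1101); offset now 16 = byte 2 bit 0; 8 bits remain
Read 3: bits[16:18] width=2 -> value=2 (bin 10); offset now 18 = byte 2 bit 2; 6 bits remain
Read 4: bits[18:20] width=2 -> value=0 (bin 00); offset now 20 = byte 2 bit 4; 4 bits remain

Answer: value=2935 offset=12
value=13 offset=16
value=2 offset=18
value=0 offset=20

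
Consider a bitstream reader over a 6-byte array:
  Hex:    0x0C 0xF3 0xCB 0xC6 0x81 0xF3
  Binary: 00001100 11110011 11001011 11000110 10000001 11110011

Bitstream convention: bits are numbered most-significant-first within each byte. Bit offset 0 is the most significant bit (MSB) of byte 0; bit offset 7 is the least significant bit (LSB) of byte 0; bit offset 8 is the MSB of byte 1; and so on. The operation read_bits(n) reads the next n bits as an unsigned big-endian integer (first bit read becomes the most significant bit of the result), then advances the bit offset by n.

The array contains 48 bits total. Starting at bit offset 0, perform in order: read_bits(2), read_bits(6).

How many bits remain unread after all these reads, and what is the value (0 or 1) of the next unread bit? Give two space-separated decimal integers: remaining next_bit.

Read 1: bits[0:2] width=2 -> value=0 (bin 00); offset now 2 = byte 0 bit 2; 46 bits remain
Read 2: bits[2:8] width=6 -> value=12 (bin 001100); offset now 8 = byte 1 bit 0; 40 bits remain

Answer: 40 1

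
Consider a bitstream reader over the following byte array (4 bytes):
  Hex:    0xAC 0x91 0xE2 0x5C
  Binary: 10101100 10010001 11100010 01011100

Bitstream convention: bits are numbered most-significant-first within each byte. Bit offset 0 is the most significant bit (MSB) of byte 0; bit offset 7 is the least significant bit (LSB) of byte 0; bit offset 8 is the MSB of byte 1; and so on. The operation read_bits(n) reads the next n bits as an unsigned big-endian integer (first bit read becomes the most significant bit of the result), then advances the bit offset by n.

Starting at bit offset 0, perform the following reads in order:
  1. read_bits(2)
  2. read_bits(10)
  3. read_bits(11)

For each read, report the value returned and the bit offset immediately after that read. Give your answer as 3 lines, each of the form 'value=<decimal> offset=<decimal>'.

Answer: value=2 offset=2
value=713 offset=12
value=241 offset=23

Derivation:
Read 1: bits[0:2] width=2 -> value=2 (bin 10); offset now 2 = byte 0 bit 2; 30 bits remain
Read 2: bits[2:12] width=10 -> value=713 (bin 1011001001); offset now 12 = byte 1 bit 4; 20 bits remain
Read 3: bits[12:23] width=11 -> value=241 (bin 00011110001); offset now 23 = byte 2 bit 7; 9 bits remain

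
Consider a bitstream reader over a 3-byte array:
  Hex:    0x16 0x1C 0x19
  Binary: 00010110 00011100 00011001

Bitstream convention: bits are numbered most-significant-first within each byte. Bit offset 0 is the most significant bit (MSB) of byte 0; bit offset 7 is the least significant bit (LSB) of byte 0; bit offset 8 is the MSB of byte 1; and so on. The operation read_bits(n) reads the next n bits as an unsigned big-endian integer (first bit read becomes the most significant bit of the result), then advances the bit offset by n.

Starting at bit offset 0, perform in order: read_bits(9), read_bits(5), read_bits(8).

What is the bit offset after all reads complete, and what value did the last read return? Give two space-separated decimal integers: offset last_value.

Answer: 22 6

Derivation:
Read 1: bits[0:9] width=9 -> value=44 (bin 000101100); offset now 9 = byte 1 bit 1; 15 bits remain
Read 2: bits[9:14] width=5 -> value=7 (bin 00111); offset now 14 = byte 1 bit 6; 10 bits remain
Read 3: bits[14:22] width=8 -> value=6 (bin 00000110); offset now 22 = byte 2 bit 6; 2 bits remain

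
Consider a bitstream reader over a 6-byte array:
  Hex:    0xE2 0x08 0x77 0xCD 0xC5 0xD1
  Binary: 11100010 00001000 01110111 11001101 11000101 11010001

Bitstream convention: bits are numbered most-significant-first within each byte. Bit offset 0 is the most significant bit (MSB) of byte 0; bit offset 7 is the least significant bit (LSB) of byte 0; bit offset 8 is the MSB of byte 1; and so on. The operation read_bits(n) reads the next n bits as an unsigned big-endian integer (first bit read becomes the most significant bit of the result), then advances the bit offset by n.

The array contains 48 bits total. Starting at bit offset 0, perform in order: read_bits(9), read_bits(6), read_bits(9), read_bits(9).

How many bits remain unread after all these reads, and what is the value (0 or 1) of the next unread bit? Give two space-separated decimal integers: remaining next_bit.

Answer: 15 1

Derivation:
Read 1: bits[0:9] width=9 -> value=452 (bin 111000100); offset now 9 = byte 1 bit 1; 39 bits remain
Read 2: bits[9:15] width=6 -> value=4 (bin 000100); offset now 15 = byte 1 bit 7; 33 bits remain
Read 3: bits[15:24] width=9 -> value=119 (bin 001110111); offset now 24 = byte 3 bit 0; 24 bits remain
Read 4: bits[24:33] width=9 -> value=411 (bin 110011011); offset now 33 = byte 4 bit 1; 15 bits remain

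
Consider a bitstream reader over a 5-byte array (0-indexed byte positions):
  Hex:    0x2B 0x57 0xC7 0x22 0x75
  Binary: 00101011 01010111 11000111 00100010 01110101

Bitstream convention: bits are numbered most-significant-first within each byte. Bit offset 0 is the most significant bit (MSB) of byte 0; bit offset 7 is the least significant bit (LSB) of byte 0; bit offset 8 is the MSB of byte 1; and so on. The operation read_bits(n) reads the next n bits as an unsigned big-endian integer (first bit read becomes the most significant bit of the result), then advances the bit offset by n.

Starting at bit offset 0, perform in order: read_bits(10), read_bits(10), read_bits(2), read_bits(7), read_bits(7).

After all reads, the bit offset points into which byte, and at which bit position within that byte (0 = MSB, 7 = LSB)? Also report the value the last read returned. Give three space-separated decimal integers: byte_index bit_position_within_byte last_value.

Answer: 4 4 39

Derivation:
Read 1: bits[0:10] width=10 -> value=173 (bin 0010101101); offset now 10 = byte 1 bit 2; 30 bits remain
Read 2: bits[10:20] width=10 -> value=380 (bin 0101111100); offset now 20 = byte 2 bit 4; 20 bits remain
Read 3: bits[20:22] width=2 -> value=1 (bin 01); offset now 22 = byte 2 bit 6; 18 bits remain
Read 4: bits[22:29] width=7 -> value=100 (bin 1100100); offset now 29 = byte 3 bit 5; 11 bits remain
Read 5: bits[29:36] width=7 -> value=39 (bin 0100111); offset now 36 = byte 4 bit 4; 4 bits remain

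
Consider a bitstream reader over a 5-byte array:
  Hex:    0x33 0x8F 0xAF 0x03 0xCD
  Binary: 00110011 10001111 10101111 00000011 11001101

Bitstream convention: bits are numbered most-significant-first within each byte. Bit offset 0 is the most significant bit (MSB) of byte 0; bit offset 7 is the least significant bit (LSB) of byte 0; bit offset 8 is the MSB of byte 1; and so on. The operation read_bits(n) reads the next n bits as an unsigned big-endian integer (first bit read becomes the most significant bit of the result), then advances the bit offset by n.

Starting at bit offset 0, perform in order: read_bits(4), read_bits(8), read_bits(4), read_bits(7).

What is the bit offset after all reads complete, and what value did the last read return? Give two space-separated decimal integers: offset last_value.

Answer: 23 87

Derivation:
Read 1: bits[0:4] width=4 -> value=3 (bin 0011); offset now 4 = byte 0 bit 4; 36 bits remain
Read 2: bits[4:12] width=8 -> value=56 (bin 00111000); offset now 12 = byte 1 bit 4; 28 bits remain
Read 3: bits[12:16] width=4 -> value=15 (bin 1111); offset now 16 = byte 2 bit 0; 24 bits remain
Read 4: bits[16:23] width=7 -> value=87 (bin 1010111); offset now 23 = byte 2 bit 7; 17 bits remain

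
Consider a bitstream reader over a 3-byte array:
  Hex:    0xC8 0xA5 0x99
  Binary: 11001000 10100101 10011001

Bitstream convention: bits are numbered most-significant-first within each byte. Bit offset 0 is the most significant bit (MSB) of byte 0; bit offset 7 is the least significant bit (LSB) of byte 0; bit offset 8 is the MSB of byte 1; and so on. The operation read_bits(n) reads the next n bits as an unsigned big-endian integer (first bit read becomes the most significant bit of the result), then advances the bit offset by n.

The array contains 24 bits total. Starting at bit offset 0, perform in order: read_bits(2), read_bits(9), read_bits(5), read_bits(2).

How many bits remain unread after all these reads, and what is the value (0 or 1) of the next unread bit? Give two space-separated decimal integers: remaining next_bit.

Read 1: bits[0:2] width=2 -> value=3 (bin 11); offset now 2 = byte 0 bit 2; 22 bits remain
Read 2: bits[2:11] width=9 -> value=69 (bin 001000101); offset now 11 = byte 1 bit 3; 13 bits remain
Read 3: bits[11:16] width=5 -> value=5 (bin 00101); offset now 16 = byte 2 bit 0; 8 bits remain
Read 4: bits[16:18] width=2 -> value=2 (bin 10); offset now 18 = byte 2 bit 2; 6 bits remain

Answer: 6 0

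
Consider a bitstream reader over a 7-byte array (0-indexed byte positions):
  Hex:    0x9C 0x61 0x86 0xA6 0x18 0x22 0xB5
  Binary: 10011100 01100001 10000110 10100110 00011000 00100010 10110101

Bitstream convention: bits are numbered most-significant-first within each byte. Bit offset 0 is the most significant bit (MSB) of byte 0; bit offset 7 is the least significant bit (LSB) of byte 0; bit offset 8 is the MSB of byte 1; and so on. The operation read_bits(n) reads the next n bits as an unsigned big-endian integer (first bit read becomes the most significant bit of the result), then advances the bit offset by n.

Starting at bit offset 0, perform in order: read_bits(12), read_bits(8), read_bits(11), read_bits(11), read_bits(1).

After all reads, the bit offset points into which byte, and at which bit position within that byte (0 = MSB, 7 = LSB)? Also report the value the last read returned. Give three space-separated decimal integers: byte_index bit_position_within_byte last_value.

Read 1: bits[0:12] width=12 -> value=2502 (bin 100111000110); offset now 12 = byte 1 bit 4; 44 bits remain
Read 2: bits[12:20] width=8 -> value=24 (bin 00011000); offset now 20 = byte 2 bit 4; 36 bits remain
Read 3: bits[20:31] width=11 -> value=851 (bin 01101010011); offset now 31 = byte 3 bit 7; 25 bits remain
Read 4: bits[31:42] width=11 -> value=96 (bin 00001100000); offset now 42 = byte 5 bit 2; 14 bits remain
Read 5: bits[42:43] width=1 -> value=1 (bin 1); offset now 43 = byte 5 bit 3; 13 bits remain

Answer: 5 3 1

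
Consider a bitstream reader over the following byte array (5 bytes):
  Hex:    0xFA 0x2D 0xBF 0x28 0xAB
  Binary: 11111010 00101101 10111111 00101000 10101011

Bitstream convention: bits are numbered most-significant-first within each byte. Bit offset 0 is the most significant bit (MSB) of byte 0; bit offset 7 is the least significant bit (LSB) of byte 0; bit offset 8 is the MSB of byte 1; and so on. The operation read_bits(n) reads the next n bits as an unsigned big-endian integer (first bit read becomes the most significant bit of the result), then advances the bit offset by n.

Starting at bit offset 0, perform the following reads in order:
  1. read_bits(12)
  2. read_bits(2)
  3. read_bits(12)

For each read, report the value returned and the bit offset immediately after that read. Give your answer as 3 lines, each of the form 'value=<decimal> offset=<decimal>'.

Read 1: bits[0:12] width=12 -> value=4002 (bin 111110100010); offset now 12 = byte 1 bit 4; 28 bits remain
Read 2: bits[12:14] width=2 -> value=3 (bin 11); offset now 14 = byte 1 bit 6; 26 bits remain
Read 3: bits[14:26] width=12 -> value=1788 (bin 011011111100); offset now 26 = byte 3 bit 2; 14 bits remain

Answer: value=4002 offset=12
value=3 offset=14
value=1788 offset=26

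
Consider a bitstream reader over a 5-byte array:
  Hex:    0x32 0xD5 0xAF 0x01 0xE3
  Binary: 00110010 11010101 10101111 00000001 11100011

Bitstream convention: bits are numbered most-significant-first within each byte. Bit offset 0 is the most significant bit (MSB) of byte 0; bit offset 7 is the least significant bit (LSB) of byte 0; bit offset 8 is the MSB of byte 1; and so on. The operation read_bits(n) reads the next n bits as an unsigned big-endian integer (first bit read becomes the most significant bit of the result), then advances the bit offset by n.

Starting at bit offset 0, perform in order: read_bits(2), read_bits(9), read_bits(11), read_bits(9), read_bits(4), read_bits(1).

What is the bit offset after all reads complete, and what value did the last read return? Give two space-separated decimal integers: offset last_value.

Read 1: bits[0:2] width=2 -> value=0 (bin 00); offset now 2 = byte 0 bit 2; 38 bits remain
Read 2: bits[2:11] width=9 -> value=406 (bin 110010110); offset now 11 = byte 1 bit 3; 29 bits remain
Read 3: bits[11:22] width=11 -> value=1387 (bin 10101101011); offset now 22 = byte 2 bit 6; 18 bits remain
Read 4: bits[22:31] width=9 -> value=384 (bin 110000000); offset now 31 = byte 3 bit 7; 9 bits remain
Read 5: bits[31:35] width=4 -> value=15 (bin 1111); offset now 35 = byte 4 bit 3; 5 bits remain
Read 6: bits[35:36] width=1 -> value=0 (bin 0); offset now 36 = byte 4 bit 4; 4 bits remain

Answer: 36 0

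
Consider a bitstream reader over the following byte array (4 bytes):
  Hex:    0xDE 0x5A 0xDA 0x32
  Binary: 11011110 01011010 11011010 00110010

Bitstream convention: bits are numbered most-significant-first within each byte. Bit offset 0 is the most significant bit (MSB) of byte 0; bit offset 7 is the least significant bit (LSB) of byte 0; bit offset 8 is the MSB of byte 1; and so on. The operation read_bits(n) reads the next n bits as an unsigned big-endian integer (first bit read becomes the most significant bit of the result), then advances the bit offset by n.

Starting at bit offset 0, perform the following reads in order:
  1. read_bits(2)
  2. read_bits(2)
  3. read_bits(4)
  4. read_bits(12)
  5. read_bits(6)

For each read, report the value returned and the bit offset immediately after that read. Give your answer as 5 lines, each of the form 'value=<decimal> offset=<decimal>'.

Read 1: bits[0:2] width=2 -> value=3 (bin 11); offset now 2 = byte 0 bit 2; 30 bits remain
Read 2: bits[2:4] width=2 -> value=1 (bin 01); offset now 4 = byte 0 bit 4; 28 bits remain
Read 3: bits[4:8] width=4 -> value=14 (bin 1110); offset now 8 = byte 1 bit 0; 24 bits remain
Read 4: bits[8:20] width=12 -> value=1453 (bin 010110101101); offset now 20 = byte 2 bit 4; 12 bits remain
Read 5: bits[20:26] width=6 -> value=40 (bin 101000); offset now 26 = byte 3 bit 2; 6 bits remain

Answer: value=3 offset=2
value=1 offset=4
value=14 offset=8
value=1453 offset=20
value=40 offset=26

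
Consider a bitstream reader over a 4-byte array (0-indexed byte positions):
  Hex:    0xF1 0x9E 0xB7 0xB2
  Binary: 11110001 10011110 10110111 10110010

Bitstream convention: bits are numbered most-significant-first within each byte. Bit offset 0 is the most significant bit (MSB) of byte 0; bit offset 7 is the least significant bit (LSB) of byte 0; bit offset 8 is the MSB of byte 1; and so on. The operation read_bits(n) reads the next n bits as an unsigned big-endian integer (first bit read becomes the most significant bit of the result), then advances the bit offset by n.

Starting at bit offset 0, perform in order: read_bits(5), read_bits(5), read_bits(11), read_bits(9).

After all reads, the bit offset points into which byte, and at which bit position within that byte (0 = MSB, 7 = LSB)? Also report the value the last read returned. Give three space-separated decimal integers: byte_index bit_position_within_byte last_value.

Answer: 3 6 492

Derivation:
Read 1: bits[0:5] width=5 -> value=30 (bin 11110); offset now 5 = byte 0 bit 5; 27 bits remain
Read 2: bits[5:10] width=5 -> value=6 (bin 00110); offset now 10 = byte 1 bit 2; 22 bits remain
Read 3: bits[10:21] width=11 -> value=982 (bin 01111010110); offset now 21 = byte 2 bit 5; 11 bits remain
Read 4: bits[21:30] width=9 -> value=492 (bin 111101100); offset now 30 = byte 3 bit 6; 2 bits remain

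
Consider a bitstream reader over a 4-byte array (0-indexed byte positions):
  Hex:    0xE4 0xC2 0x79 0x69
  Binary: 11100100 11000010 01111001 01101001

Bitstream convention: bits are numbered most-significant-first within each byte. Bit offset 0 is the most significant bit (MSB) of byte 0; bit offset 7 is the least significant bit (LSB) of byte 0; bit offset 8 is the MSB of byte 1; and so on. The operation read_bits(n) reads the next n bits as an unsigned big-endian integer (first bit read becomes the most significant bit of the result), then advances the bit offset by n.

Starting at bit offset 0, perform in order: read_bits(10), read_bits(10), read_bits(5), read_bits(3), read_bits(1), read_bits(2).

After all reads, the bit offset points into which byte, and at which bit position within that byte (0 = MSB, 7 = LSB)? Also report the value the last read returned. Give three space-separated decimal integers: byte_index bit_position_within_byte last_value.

Read 1: bits[0:10] width=10 -> value=915 (bin 1110010011); offset now 10 = byte 1 bit 2; 22 bits remain
Read 2: bits[10:20] width=10 -> value=39 (bin 0000100111); offset now 20 = byte 2 bit 4; 12 bits remain
Read 3: bits[20:25] width=5 -> value=18 (bin 10010); offset now 25 = byte 3 bit 1; 7 bits remain
Read 4: bits[25:28] width=3 -> value=6 (bin 110); offset now 28 = byte 3 bit 4; 4 bits remain
Read 5: bits[28:29] width=1 -> value=1 (bin 1); offset now 29 = byte 3 bit 5; 3 bits remain
Read 6: bits[29:31] width=2 -> value=0 (bin 00); offset now 31 = byte 3 bit 7; 1 bits remain

Answer: 3 7 0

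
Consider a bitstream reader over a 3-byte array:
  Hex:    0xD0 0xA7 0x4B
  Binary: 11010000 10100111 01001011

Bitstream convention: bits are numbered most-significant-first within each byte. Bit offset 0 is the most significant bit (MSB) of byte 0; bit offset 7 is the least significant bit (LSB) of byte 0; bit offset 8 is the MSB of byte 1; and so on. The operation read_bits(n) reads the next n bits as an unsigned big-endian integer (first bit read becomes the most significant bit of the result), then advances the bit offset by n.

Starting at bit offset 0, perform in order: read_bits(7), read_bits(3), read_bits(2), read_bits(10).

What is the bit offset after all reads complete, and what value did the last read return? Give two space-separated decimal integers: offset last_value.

Read 1: bits[0:7] width=7 -> value=104 (bin 1101000); offset now 7 = byte 0 bit 7; 17 bits remain
Read 2: bits[7:10] width=3 -> value=2 (bin 010); offset now 10 = byte 1 bit 2; 14 bits remain
Read 3: bits[10:12] width=2 -> value=2 (bin 10); offset now 12 = byte 1 bit 4; 12 bits remain
Read 4: bits[12:22] width=10 -> value=466 (bin 0111010010); offset now 22 = byte 2 bit 6; 2 bits remain

Answer: 22 466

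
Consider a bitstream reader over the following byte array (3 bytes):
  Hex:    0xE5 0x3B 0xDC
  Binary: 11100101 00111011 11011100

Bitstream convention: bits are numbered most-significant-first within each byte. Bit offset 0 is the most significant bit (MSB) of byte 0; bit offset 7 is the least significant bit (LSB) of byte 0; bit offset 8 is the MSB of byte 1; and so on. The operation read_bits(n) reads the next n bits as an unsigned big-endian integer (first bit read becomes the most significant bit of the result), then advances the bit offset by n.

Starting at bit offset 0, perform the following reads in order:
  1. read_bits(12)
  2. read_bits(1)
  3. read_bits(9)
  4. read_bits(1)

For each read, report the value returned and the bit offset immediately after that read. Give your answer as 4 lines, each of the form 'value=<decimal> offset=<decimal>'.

Read 1: bits[0:12] width=12 -> value=3667 (bin 111001010011); offset now 12 = byte 1 bit 4; 12 bits remain
Read 2: bits[12:13] width=1 -> value=1 (bin 1); offset now 13 = byte 1 bit 5; 11 bits remain
Read 3: bits[13:22] width=9 -> value=247 (bin 011110111); offset now 22 = byte 2 bit 6; 2 bits remain
Read 4: bits[22:23] width=1 -> value=0 (bin 0); offset now 23 = byte 2 bit 7; 1 bits remain

Answer: value=3667 offset=12
value=1 offset=13
value=247 offset=22
value=0 offset=23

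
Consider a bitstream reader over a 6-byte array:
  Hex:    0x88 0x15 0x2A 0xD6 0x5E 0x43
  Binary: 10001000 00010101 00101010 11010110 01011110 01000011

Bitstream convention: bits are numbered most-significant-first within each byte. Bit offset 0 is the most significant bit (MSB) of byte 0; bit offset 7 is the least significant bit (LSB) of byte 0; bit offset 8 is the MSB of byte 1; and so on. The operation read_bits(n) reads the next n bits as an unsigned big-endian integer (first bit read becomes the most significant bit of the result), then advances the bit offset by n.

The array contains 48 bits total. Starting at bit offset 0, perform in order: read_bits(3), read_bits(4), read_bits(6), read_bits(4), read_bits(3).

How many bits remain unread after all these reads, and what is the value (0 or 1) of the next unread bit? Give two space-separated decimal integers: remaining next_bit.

Answer: 28 1

Derivation:
Read 1: bits[0:3] width=3 -> value=4 (bin 100); offset now 3 = byte 0 bit 3; 45 bits remain
Read 2: bits[3:7] width=4 -> value=4 (bin 0100); offset now 7 = byte 0 bit 7; 41 bits remain
Read 3: bits[7:13] width=6 -> value=2 (bin 000010); offset now 13 = byte 1 bit 5; 35 bits remain
Read 4: bits[13:17] width=4 -> value=10 (bin 1010); offset now 17 = byte 2 bit 1; 31 bits remain
Read 5: bits[17:20] width=3 -> value=2 (bin 010); offset now 20 = byte 2 bit 4; 28 bits remain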